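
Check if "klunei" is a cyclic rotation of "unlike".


Word: "unlike", Candidate: "klunei"
Method: check if candidate is substring of word+word
"unlikeunlike" contains "klunei"? No
Is rotation = No


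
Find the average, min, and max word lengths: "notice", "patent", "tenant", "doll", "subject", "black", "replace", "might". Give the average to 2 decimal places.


Lengths: "notice"=6, "patent"=6, "tenant"=6, "doll"=4, "subject"=7, "black"=5, "replace"=7, "might"=5
Sum = 46, Count = 8
Average = 46/8 = 5.75
= avg=5.75, min=4, max=7


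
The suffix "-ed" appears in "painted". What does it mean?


Suffix: -ed
Example: painted (paint + -ed)
Meaning = past tense


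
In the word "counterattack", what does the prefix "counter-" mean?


Prefix: counter-
As in: counterattack -> counter- + attack
Meaning = against / opposite


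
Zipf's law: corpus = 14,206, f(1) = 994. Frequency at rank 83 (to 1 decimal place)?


Zipf's law: f(r) = f(1) / r
f(1) = 994
f(83) = 994 / 83
= 12.0 occurrences


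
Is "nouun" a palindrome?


Word: "nouun"
Reversed: "nuuon"
Forward == Backward? nouun != nuuon
Palindrome = No


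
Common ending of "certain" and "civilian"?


Word 1: "certain"
Word 2: "civilian"
Comparing from end:
  Pos -1: 'n' == 'n'
  Pos -2: 'i' != 'a' (stop)
LCS = "n" (length 1)


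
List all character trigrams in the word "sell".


Word: "sell" (length 4)
Number of trigrams = 4 - 3 + 1 = 2
  Position 0: "sel"
  Position 1: "ell"
Trigrams = "sel", "ell"


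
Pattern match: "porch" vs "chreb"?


Pattern of "porch": [0, 1, 2, 3, 4]
Pattern of "chreb": [0, 1, 2, 3, 4]
Patterns match
Same pattern = Yes


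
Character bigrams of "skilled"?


Word: "skilled" (length 7)
Number of bigrams = 7 - 2 + 1 = 6
  Position 0: "sk"
  Position 1: "ki"
  Position 2: "il"
  Position 3: "ll"
  Position 4: "le"
  Position 5: "ed"
Bigrams = "sk", "ki", "il", "ll", "le", "ed"


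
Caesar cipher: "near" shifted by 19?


Word: "near"
Shift: 19
Each letter → (letter + shift) mod 26:
  'n' (13) + 19 = 6 → 'g'
  'e' (4) + 19 = 23 → 'x'
  'a' (0) + 19 = 19 → 't'
  'r' (17) + 19 = 10 → 'k'
Result = "gxtk"


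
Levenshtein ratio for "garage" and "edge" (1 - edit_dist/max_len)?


Word 1: "garage" (length 6)
Word 2: "edge" (length 4)
One optimal edit sequence:
  1. delete 'g'  (+1)
  2. delete 'a'  (+1)
  3. substitute 'r' -> 'e'  (+1)
  4. substitute 'a' -> 'd'  (+1)
  5. keep 'g'
  6. keep 'e'
Edit distance = 4
Max length = max(6, 4) = 6
Similarity = 1 - 4/6
= 0.3333


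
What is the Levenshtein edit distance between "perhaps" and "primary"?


Word 1: "perhaps" (length 7)
Word 2: "primary" (length 7)
One optimal edit sequence (insert/delete/substitute each cost 1):
  1. keep 'p'
  2. substitute 'e' -> 'r'  (+1)
  3. substitute 'r' -> 'i'  (+1)
  4. substitute 'h' -> 'm'  (+1)
  5. keep 'a'
  6. substitute 'p' -> 'r'  (+1)
  7. substitute 's' -> 'y'  (+1)
Total edit operations: 5
Edit distance = 5


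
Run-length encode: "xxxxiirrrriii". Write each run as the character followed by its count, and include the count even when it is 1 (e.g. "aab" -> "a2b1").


String: "xxxxiirrrriii"
Scanning for consecutive runs:
  'x' x 4
  'i' x 2
  'r' x 4
  'i' x 3
RLE = "x4i2r4i3"


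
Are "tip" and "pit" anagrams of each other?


Word 1: "tip" → sorted: ipt
Word 2: "pit" → sorted: ipt
Same letters? ipt == ipt
Anagram = Yes


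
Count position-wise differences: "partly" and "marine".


Comparing character by character (same length = 6):
  Pos 0: 'p' vs 'm' !=
  Pos 1: 'a' vs 'a' =
  Pos 2: 'r' vs 'r' =
  Pos 3: 't' vs 'i' !=
  Pos 4: 'l' vs 'n' !=
  Pos 5: 'y' vs 'e' !=
Hamming distance = 4


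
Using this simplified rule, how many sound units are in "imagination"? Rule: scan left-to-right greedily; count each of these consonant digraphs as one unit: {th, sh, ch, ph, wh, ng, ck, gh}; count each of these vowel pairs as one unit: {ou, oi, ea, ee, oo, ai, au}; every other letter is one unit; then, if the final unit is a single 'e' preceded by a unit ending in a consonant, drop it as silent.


Word: "imagination" (11 letters)
Left-to-right scan:
  1. 'i' (letter)
  2. 'm' (letter)
  3. 'a' (letter)
  4. 'g' (letter)
  5. 'i' (letter)
  6. 'n' (letter)
  7. 'a' (letter)
  8. 't' (letter)
  9. 'i' (letter)
  10. 'o' (letter)
  11. 'n' (letter)
Units from scan: 11
Sound units = 11 units


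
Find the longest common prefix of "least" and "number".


Word 1: "least"
Word 2: "number"
Comparing from start:
  Pos 0: 'l' != 'n' (stop)
LCP = "" (length 0)


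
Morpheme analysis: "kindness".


Word: "kindness"
Morphemes: kind / -ness
Each morpheme carries meaning
= 2 morphemes


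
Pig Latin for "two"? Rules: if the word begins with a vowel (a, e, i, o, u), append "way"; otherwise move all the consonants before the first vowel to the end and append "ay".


Word: "two"
Starts with consonant(s) → move to end, add 'ay'
Consonant cluster: "tw"
Pig Latin = "otway"


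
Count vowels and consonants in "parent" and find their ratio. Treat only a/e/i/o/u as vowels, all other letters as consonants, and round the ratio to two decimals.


Word: "parent"
Vowels (a,e,i,o,u): 2
Consonants: 4
Ratio = 2/4
= 0.50


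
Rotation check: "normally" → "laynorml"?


Word: "normally", Candidate: "laynorml"
Method: check if candidate is substring of word+word
"normallynormally" contains "laynorml"? No
Is rotation = No


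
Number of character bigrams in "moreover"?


Word: "moreover" (length 8)
Number of 2-grams = length - 2 + 1 = 8 - 2 + 1
= 7


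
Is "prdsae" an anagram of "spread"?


Word 1: "spread" → sorted: adeprs
Word 2: "prdsae" → sorted: adeprs
Same letters? adeprs == adeprs
Anagram = Yes


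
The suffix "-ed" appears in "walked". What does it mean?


Suffix: -ed
Example: walked = walk + -ed
Meaning = past tense


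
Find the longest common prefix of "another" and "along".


Word 1: "another"
Word 2: "along"
Comparing from start:
  Pos 0: 'a' == 'a'
  Pos 1: 'n' != 'l' (stop)
LCP = "a" (length 1)


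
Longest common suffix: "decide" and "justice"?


Word 1: "decide"
Word 2: "justice"
Comparing from end:
  Pos -1: 'e' == 'e'
  Pos -2: 'd' != 'c' (stop)
LCS = "e" (length 1)


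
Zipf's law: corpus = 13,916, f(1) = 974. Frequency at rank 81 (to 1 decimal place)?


Zipf's law: f(r) = f(1) / r
f(1) = 974
f(81) = 974 / 81
= 12.0 occurrences


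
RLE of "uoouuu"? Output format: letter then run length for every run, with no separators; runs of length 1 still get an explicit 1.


String: "uoouuu"
Scanning for consecutive runs:
  'u' x 1
  'o' x 2
  'u' x 3
RLE = "u1o2u3"


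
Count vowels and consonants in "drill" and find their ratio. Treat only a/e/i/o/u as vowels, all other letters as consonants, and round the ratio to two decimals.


Word: "drill"
Vowels (a,e,i,o,u): 1
Consonants: 4
Ratio = 1/4
= 0.25


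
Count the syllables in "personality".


Word: "personality"
Syllable breakdown: per / son / al / i / ty
Counting: 5 parts
= 5 syllables


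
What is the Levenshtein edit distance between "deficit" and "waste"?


Word 1: "deficit" (length 7)
Word 2: "waste" (length 5)
One optimal edit sequence (insert/delete/substitute each cost 1):
  1. delete 'd'  (+1)
  2. delete 'e'  (+1)
  3. substitute 'f' -> 'w'  (+1)
  4. substitute 'i' -> 'a'  (+1)
  5. substitute 'c' -> 's'  (+1)
  6. substitute 'i' -> 't'  (+1)
  7. substitute 't' -> 'e'  (+1)
Total edit operations: 7
Edit distance = 7


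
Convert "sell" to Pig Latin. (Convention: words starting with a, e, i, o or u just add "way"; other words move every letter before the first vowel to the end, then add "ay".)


Word: "sell"
Starts with consonant(s) → move to end, add 'ay'
Consonant cluster: "s"
Pig Latin = "ellsay"


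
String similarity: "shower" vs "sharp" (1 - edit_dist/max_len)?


Word 1: "shower" (length 6)
Word 2: "sharp" (length 5)
One optimal edit sequence:
  1. keep 's'
  2. keep 'h'
  3. delete 'o'  (+1)
  4. substitute 'w' -> 'a'  (+1)
  5. substitute 'e' -> 'r'  (+1)
  6. substitute 'r' -> 'p'  (+1)
Edit distance = 4
Max length = max(6, 5) = 6
Similarity = 1 - 4/6
= 0.3333


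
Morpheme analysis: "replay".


Word: "replay"
Morphemes: re- + play
Each morpheme carries meaning
= 2 morphemes


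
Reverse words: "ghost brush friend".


Original: "ghost brush friend"
Words (1..n): ghost | brush | friend
Reversed (n..1): friend | brush | ghost
Result = "friend brush ghost"


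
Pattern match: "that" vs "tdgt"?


Pattern of "that": [0, 1, 2, 0]
Pattern of "tdgt": [0, 1, 2, 0]
Patterns match
Same pattern = Yes


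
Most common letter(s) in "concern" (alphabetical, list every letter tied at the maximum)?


Word: "concern"
Letter counts:
  'c': 2
  'e': 1
  'n': 2
  'o': 1
  'r': 1
Maximum count = 2
Most frequent = 'c', 'n' (2 times each)


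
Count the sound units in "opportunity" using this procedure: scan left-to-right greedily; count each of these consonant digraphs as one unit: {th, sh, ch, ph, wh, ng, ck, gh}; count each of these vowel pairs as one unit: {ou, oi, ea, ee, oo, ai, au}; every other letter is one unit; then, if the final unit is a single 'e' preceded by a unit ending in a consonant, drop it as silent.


Word: "opportunity" (11 letters)
Left-to-right scan:
  [1] 'o' (letter)
  [2] 'p' (letter)
  [3] 'p' (letter)
  [4] 'o' (letter)
  [5] 'r' (letter)
  [6] 't' (letter)
  [7] 'u' (letter)
  [8] 'n' (letter)
  [9] 'i' (letter)
  [10] 't' (letter)
  [11] 'y' (letter)
Units from scan: 11
Sound units = 11 units


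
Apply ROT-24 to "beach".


Word: "beach"
Shift: 24
Each letter → (letter + shift) mod 26:
  'b' (1) + 24 = 25 → 'z'
  'e' (4) + 24 = 2 → 'c'
  'a' (0) + 24 = 24 → 'y'
  'c' (2) + 24 = 0 → 'a'
  'h' (7) + 24 = 5 → 'f'
Result = "zcyaf"


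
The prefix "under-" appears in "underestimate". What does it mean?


Prefix: under-
Example: underestimate (under- + estimate)
Meaning = insufficient


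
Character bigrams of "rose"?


Word: "rose" (length 4)
Number of bigrams = 4 - 2 + 1 = 3
  Position 0: "ro"
  Position 1: "os"
  Position 2: "se"
Bigrams = "ro", "os", "se"


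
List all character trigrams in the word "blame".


Word: "blame" (length 5)
Number of trigrams = 5 - 3 + 1 = 3
  Position 0: "bla"
  Position 1: "lam"
  Position 2: "ame"
Trigrams = "bla", "lam", "ame"


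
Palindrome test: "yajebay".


Word: "yajebay"
Reversed: "yabejay"
Forward == Backward? yajebay != yabejay
Palindrome = No


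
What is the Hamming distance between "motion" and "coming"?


Comparing character by character (same length = 6):
  Pos 0: 'm' vs 'c' !=
  Pos 1: 'o' vs 'o' =
  Pos 2: 't' vs 'm' !=
  Pos 3: 'i' vs 'i' =
  Pos 4: 'o' vs 'n' !=
  Pos 5: 'n' vs 'g' !=
Hamming distance = 4


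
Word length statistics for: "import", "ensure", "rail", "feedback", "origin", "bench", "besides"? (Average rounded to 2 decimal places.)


Lengths: "import"=6, "ensure"=6, "rail"=4, "feedback"=8, "origin"=6, "bench"=5, "besides"=7
Sum = 42, Count = 7
Average = 42/7 = 6.00
= avg=6.00, min=4, max=8


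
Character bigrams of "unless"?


Word: "unless" (length 6)
Number of bigrams = 6 - 2 + 1 = 5
  Position 0: "un"
  Position 1: "nl"
  Position 2: "le"
  Position 3: "es"
  Position 4: "ss"
Bigrams = "un", "nl", "le", "es", "ss"


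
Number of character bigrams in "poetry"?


Word: "poetry" (length 6)
Number of 2-grams = length - 2 + 1 = 6 - 2 + 1
= 5


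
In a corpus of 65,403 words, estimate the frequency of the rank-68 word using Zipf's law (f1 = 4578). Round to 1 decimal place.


Zipf's law: f(r) = f(1) / r
f(1) = 4578
f(68) = 4578 / 68
= 67.3 occurrences


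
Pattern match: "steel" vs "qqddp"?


Pattern of "steel": [0, 1, 2, 2, 3]
Pattern of "qqddp": [0, 0, 1, 1, 2]
Patterns do not match
Same pattern = No


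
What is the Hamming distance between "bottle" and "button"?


Comparing character by character (same length = 6):
  Pos 0: 'b' vs 'b' =
  Pos 1: 'o' vs 'u' !=
  Pos 2: 't' vs 't' =
  Pos 3: 't' vs 't' =
  Pos 4: 'l' vs 'o' !=
  Pos 5: 'e' vs 'n' !=
Hamming distance = 3


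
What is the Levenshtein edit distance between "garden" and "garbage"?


Word 1: "garden" (length 6)
Word 2: "garbage" (length 7)
One optimal edit sequence (insert/delete/substitute each cost 1):
  1. keep 'g'
  2. keep 'a'
  3. keep 'r'
  4. insert 'b'  (+1)
  5. substitute 'd' -> 'a'  (+1)
  6. substitute 'e' -> 'g'  (+1)
  7. substitute 'n' -> 'e'  (+1)
Total edit operations: 4
Edit distance = 4


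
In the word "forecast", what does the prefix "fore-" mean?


Prefix: fore-
Example: forecast = fore- + cast
Meaning = before


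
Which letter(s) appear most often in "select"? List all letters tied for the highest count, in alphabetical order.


Word: "select"
Letter counts:
  'c': 1
  'e': 2
  'l': 1
  's': 1
  't': 1
Maximum count = 2
Most frequent = 'e' (2 times each)


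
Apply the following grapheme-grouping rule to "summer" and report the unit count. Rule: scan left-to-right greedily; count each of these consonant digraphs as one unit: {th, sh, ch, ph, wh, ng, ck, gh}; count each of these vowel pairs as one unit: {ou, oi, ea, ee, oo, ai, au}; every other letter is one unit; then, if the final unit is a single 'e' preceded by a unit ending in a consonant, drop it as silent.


Word: "summer" (6 letters)
Left-to-right scan:
  (1) 's' (letter)
  (2) 'u' (letter)
  (3) 'm' (letter)
  (4) 'm' (letter)
  (5) 'e' (letter)
  (6) 'r' (letter)
Units from scan: 6
Sound units = 6 units


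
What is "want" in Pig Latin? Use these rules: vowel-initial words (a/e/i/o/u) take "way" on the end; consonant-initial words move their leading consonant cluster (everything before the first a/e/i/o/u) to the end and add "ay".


Word: "want"
Starts with consonant(s) → move to end, add 'ay'
Consonant cluster: "w"
Pig Latin = "antway"


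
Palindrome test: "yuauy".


Word: "yuauy"
Reversed: "yuauy"
Forward == Backward? yuauy == yuauy
Palindrome = Yes


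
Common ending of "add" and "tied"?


Word 1: "add"
Word 2: "tied"
Comparing from end:
  Pos -1: 'd' == 'd'
  Pos -2: 'd' != 'e' (stop)
LCS = "d" (length 1)


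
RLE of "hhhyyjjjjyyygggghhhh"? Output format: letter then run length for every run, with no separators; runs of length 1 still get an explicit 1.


String: "hhhyyjjjjyyygggghhhh"
Scanning for consecutive runs:
  'h' x 3
  'y' x 2
  'j' x 4
  'y' x 3
  'g' x 4
  'h' x 4
RLE = "h3y2j4y3g4h4"


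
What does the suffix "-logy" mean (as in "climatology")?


Suffix: -logy
As in: climatology -> climate + -logy, with a spelling change
Meaning = study of


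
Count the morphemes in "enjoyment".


Word: "enjoyment"
Morphemes: en- | joy | -ment
Each morpheme carries meaning
= 3 morphemes


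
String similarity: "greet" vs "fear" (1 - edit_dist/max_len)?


Word 1: "greet" (length 5)
Word 2: "fear" (length 4)
One optimal edit sequence:
  1. delete 'g'  (+1)
  2. substitute 'r' -> 'f'  (+1)
  3. keep 'e'
  4. substitute 'e' -> 'a'  (+1)
  5. substitute 't' -> 'r'  (+1)
Edit distance = 4
Max length = max(5, 4) = 5
Similarity = 1 - 4/5
= 0.2000


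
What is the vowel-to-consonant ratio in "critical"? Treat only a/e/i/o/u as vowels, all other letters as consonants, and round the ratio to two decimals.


Word: "critical"
Vowels (a,e,i,o,u): 3
Consonants: 5
Ratio = 3/5
= 0.60


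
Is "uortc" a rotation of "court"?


Word: "court", Candidate: "uortc"
Method: check if candidate is substring of word+word
"courtcourt" contains "uortc"? No
Is rotation = No


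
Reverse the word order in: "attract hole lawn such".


Original: "attract hole lawn such"
Words (1..n): attract | hole | lawn | such
Reversed (n..1): such | lawn | hole | attract
Result = "such lawn hole attract"


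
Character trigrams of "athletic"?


Word: "athletic" (length 8)
Number of trigrams = 8 - 3 + 1 = 6
  Position 0: "ath"
  Position 1: "thl"
  Position 2: "hle"
  Position 3: "let"
  Position 4: "eti"
  Position 5: "tic"
Trigrams = "ath", "thl", "hle", "let", "eti", "tic"


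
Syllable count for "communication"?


Word: "communication"
Syllable breakdown: com | mu | ni | ca | tion
Counting: 5 parts
= 5 syllables


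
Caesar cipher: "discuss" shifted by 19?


Word: "discuss"
Shift: 19
Each letter → (letter + shift) mod 26:
  'd' (3) + 19 = 22 → 'w'
  'i' (8) + 19 = 1 → 'b'
  's' (18) + 19 = 11 → 'l'
  'c' (2) + 19 = 21 → 'v'
  'u' (20) + 19 = 13 → 'n'
  's' (18) + 19 = 11 → 'l'
  's' (18) + 19 = 11 → 'l'
Result = "wblvnll"


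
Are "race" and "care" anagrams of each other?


Word 1: "race" → sorted: acer
Word 2: "care" → sorted: acer
Same letters? acer == acer
Anagram = Yes


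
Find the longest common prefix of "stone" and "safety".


Word 1: "stone"
Word 2: "safety"
Comparing from start:
  Pos 0: 's' == 's'
  Pos 1: 't' != 'a' (stop)
LCP = "s" (length 1)


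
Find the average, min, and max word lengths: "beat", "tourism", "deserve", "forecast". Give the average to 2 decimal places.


Lengths: "beat"=4, "tourism"=7, "deserve"=7, "forecast"=8
Sum = 26, Count = 4
Average = 26/4 = 6.50
= avg=6.50, min=4, max=8


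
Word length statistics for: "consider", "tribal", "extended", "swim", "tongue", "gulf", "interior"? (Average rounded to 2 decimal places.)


Lengths: "consider"=8, "tribal"=6, "extended"=8, "swim"=4, "tongue"=6, "gulf"=4, "interior"=8
Sum = 44, Count = 7
Average = 44/7 = 6.29
= avg=6.29, min=4, max=8


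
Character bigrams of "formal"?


Word: "formal" (length 6)
Number of bigrams = 6 - 2 + 1 = 5
  Position 0: "fo"
  Position 1: "or"
  Position 2: "rm"
  Position 3: "ma"
  Position 4: "al"
Bigrams = "fo", "or", "rm", "ma", "al"


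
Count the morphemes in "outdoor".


Word: "outdoor"
Morphemes: out- | door
Each morpheme carries meaning
= 2 morphemes


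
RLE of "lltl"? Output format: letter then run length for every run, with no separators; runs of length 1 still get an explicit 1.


String: "lltl"
Scanning for consecutive runs:
  'l' x 2
  't' x 1
  'l' x 1
RLE = "l2t1l1"


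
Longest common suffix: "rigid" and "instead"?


Word 1: "rigid"
Word 2: "instead"
Comparing from end:
  Pos -1: 'd' == 'd'
  Pos -2: 'i' != 'a' (stop)
LCS = "d" (length 1)


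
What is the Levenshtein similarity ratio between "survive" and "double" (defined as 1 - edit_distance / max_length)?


Word 1: "survive" (length 7)
Word 2: "double" (length 6)
One optimal edit sequence:
  1. delete 's'  (+1)
  2. substitute 'u' -> 'd'  (+1)
  3. substitute 'r' -> 'o'  (+1)
  4. substitute 'v' -> 'u'  (+1)
  5. substitute 'i' -> 'b'  (+1)
  6. substitute 'v' -> 'l'  (+1)
  7. keep 'e'
Edit distance = 6
Max length = max(7, 6) = 7
Similarity = 1 - 6/7
= 0.1429


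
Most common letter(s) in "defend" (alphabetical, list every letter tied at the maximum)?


Word: "defend"
Letter counts:
  'd': 2
  'e': 2
  'f': 1
  'n': 1
Maximum count = 2
Most frequent = 'd', 'e' (2 times each)


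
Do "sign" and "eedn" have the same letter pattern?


Pattern of "sign": [0, 1, 2, 3]
Pattern of "eedn": [0, 0, 1, 2]
Patterns do not match
Same pattern = No


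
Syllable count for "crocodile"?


Word: "crocodile"
Syllable breakdown: croc / o / dile
Counting: 3 parts
= 3 syllables


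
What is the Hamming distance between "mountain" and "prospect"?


Comparing character by character (same length = 8):
  Pos 0: 'm' vs 'p' !=
  Pos 1: 'o' vs 'r' !=
  Pos 2: 'u' vs 'o' !=
  Pos 3: 'n' vs 's' !=
  Pos 4: 't' vs 'p' !=
  Pos 5: 'a' vs 'e' !=
  Pos 6: 'i' vs 'c' !=
  Pos 7: 'n' vs 't' !=
Hamming distance = 8


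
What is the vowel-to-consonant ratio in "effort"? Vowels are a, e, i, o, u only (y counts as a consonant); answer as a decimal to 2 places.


Word: "effort"
Vowels (a,e,i,o,u): 2
Consonants: 4
Ratio = 2/4
= 0.50


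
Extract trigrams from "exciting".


Word: "exciting" (length 8)
Number of trigrams = 8 - 3 + 1 = 6
  Position 0: "exc"
  Position 1: "xci"
  Position 2: "cit"
  Position 3: "iti"
  Position 4: "tin"
  Position 5: "ing"
Trigrams = "exc", "xci", "cit", "iti", "tin", "ing"


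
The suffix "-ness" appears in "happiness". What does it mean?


Suffix: -ness
Example: happiness = happy + -ness, with a spelling change
Meaning = state of being


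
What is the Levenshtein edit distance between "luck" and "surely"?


Word 1: "luck" (length 4)
Word 2: "surely" (length 6)
One optimal edit sequence (insert/delete/substitute each cost 1):
  1. substitute 'l' -> 's'  (+1)
  2. keep 'u'
  3. insert 'r'  (+1)
  4. insert 'e'  (+1)
  5. substitute 'c' -> 'l'  (+1)
  6. substitute 'k' -> 'y'  (+1)
Total edit operations: 5
Edit distance = 5


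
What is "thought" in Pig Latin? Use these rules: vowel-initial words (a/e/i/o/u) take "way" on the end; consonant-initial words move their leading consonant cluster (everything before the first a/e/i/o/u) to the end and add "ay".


Word: "thought"
Starts with consonant(s) → move to end, add 'ay'
Consonant cluster: "th"
Pig Latin = "oughtthay"


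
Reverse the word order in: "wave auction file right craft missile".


Original: "wave auction file right craft missile"
Words (1..n): wave | auction | file | right | craft | missile
Reversed (n..1): missile | craft | right | file | auction | wave
Result = "missile craft right file auction wave"


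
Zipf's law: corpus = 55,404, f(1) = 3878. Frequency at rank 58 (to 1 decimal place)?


Zipf's law: f(r) = f(1) / r
f(1) = 3878
f(58) = 3878 / 58
= 66.9 occurrences


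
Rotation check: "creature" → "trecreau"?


Word: "creature", Candidate: "trecreau"
Method: check if candidate is substring of word+word
"creaturecreature" contains "trecreau"? No
Is rotation = No


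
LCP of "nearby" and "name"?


Word 1: "nearby"
Word 2: "name"
Comparing from start:
  Pos 0: 'n' == 'n'
  Pos 1: 'e' != 'a' (stop)
LCP = "n" (length 1)


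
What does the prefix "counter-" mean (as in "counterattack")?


Prefix: counter-
As in: counterattack -> counter- + attack
Meaning = against / opposite


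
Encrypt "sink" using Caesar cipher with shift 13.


Word: "sink"
Shift: 13
Each letter → (letter + shift) mod 26:
  's' (18) + 13 = 5 → 'f'
  'i' (8) + 13 = 21 → 'v'
  'n' (13) + 13 = 0 → 'a'
  'k' (10) + 13 = 23 → 'x'
Result = "fvax"


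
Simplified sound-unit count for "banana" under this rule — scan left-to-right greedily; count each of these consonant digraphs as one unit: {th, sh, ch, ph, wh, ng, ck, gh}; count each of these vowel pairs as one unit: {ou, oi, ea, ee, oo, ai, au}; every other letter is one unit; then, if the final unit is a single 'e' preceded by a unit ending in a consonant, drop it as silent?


Word: "banana" (6 letters)
Left-to-right scan:
  1. 'b' (letter)
  2. 'a' (letter)
  3. 'n' (letter)
  4. 'a' (letter)
  5. 'n' (letter)
  6. 'a' (letter)
Units from scan: 6
Sound units = 6 units


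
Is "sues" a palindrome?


Word: "sues"
Reversed: "seus"
Forward == Backward? sues != seus
Palindrome = No


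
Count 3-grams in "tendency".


Word: "tendency" (length 8)
Number of 3-grams = length - 3 + 1 = 8 - 3 + 1
= 6


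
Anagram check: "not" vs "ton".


Word 1: "not" → sorted: not
Word 2: "ton" → sorted: not
Same letters? not == not
Anagram = Yes


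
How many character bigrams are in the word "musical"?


Word: "musical" (length 7)
Number of 2-grams = length - 2 + 1 = 7 - 2 + 1
= 6


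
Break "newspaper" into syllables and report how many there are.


Word: "newspaper"
Syllable breakdown: news / pa / per
Counting: 3 parts
= 3 syllables


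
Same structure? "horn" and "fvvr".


Pattern of "horn": [0, 1, 2, 3]
Pattern of "fvvr": [0, 1, 1, 2]
Patterns do not match
Same pattern = No


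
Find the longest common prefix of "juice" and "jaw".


Word 1: "juice"
Word 2: "jaw"
Comparing from start:
  Pos 0: 'j' == 'j'
  Pos 1: 'u' != 'a' (stop)
LCP = "j" (length 1)


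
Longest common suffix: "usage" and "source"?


Word 1: "usage"
Word 2: "source"
Comparing from end:
  Pos -1: 'e' == 'e'
  Pos -2: 'g' != 'c' (stop)
LCS = "e" (length 1)


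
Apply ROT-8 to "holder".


Word: "holder"
Shift: 8
Each letter → (letter + shift) mod 26:
  'h' (7) + 8 = 15 → 'p'
  'o' (14) + 8 = 22 → 'w'
  'l' (11) + 8 = 19 → 't'
  'd' (3) + 8 = 11 → 'l'
  'e' (4) + 8 = 12 → 'm'
  'r' (17) + 8 = 25 → 'z'
Result = "pwtlmz"


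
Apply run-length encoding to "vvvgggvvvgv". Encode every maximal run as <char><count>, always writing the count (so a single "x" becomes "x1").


String: "vvvgggvvvgv"
Scanning for consecutive runs:
  'v' x 3
  'g' x 3
  'v' x 3
  'g' x 1
  'v' x 1
RLE = "v3g3v3g1v1"


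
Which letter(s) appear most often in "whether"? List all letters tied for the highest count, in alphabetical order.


Word: "whether"
Letter counts:
  'e': 2
  'h': 2
  'r': 1
  't': 1
  'w': 1
Maximum count = 2
Most frequent = 'e', 'h' (2 times each)


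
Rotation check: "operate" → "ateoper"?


Word: "operate", Candidate: "ateoper"
Method: check if candidate is substring of word+word
"operateoperate" contains "ateoper"? Yes
Is rotation = Yes


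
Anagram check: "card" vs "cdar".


Word 1: "card" → sorted: acdr
Word 2: "cdar" → sorted: acdr
Same letters? acdr == acdr
Anagram = Yes


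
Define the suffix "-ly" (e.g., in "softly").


Suffix: -ly
Example: softly (soft + -ly)
Meaning = in a manner


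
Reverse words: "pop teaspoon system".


Original: "pop teaspoon system"
Words (1..n): pop | teaspoon | system
Reversed (n..1): system | teaspoon | pop
Result = "system teaspoon pop"


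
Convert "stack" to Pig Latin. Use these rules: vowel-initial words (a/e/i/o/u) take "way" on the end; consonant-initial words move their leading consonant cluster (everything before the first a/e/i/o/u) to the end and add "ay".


Word: "stack"
Starts with consonant(s) → move to end, add 'ay'
Consonant cluster: "st"
Pig Latin = "ackstay"


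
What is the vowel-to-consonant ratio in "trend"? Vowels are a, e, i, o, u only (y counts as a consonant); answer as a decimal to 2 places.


Word: "trend"
Vowels (a,e,i,o,u): 1
Consonants: 4
Ratio = 1/4
= 0.25


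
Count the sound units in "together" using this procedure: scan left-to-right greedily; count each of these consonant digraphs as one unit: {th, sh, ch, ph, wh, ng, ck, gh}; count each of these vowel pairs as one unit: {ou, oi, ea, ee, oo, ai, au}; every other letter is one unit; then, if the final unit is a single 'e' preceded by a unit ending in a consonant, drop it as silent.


Word: "together" (8 letters)
Left-to-right scan:
  1. 't' (letter)
  2. 'o' (letter)
  3. 'g' (letter)
  4. 'e' (letter)
  5. 'th' (digraph)
  6. 'e' (letter)
  7. 'r' (letter)
Units from scan: 7
Sound units = 7 units


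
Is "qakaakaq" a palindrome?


Word: "qakaakaq"
Reversed: "qakaakaq"
Forward == Backward? qakaakaq == qakaakaq
Palindrome = Yes


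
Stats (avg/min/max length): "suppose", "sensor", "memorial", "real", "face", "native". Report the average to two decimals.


Lengths: "suppose"=7, "sensor"=6, "memorial"=8, "real"=4, "face"=4, "native"=6
Sum = 35, Count = 6
Average = 35/6 = 5.83
= avg=5.83, min=4, max=8


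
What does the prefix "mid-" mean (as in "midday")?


Prefix: mid-
Example: midday = mid- + day
Meaning = middle


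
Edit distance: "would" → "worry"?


Word 1: "would" (length 5)
Word 2: "worry" (length 5)
One optimal edit sequence (insert/delete/substitute each cost 1):
  1. keep 'w'
  2. keep 'o'
  3. substitute 'u' -> 'r'  (+1)
  4. substitute 'l' -> 'r'  (+1)
  5. substitute 'd' -> 'y'  (+1)
Total edit operations: 3
Edit distance = 3


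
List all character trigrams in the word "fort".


Word: "fort" (length 4)
Number of trigrams = 4 - 3 + 1 = 2
  Position 0: "for"
  Position 1: "ort"
Trigrams = "for", "ort"


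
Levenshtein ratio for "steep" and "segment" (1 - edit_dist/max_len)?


Word 1: "steep" (length 5)
Word 2: "segment" (length 7)
One optimal edit sequence:
  1. keep 's'
  2. insert 'e'  (+1)
  3. insert 'g'  (+1)
  4. substitute 't' -> 'm'  (+1)
  5. keep 'e'
  6. substitute 'e' -> 'n'  (+1)
  7. substitute 'p' -> 't'  (+1)
Edit distance = 5
Max length = max(5, 7) = 7
Similarity = 1 - 5/7
= 0.2857


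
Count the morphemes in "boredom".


Word: "boredom"
Morphemes: bore / -dom
Each morpheme carries meaning
= 2 morphemes


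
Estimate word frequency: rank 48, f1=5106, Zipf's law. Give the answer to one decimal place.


Zipf's law: f(r) = f(1) / r
f(1) = 5106
f(48) = 5106 / 48
= 106.4 occurrences


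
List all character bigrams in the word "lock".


Word: "lock" (length 4)
Number of bigrams = 4 - 2 + 1 = 3
  Position 0: "lo"
  Position 1: "oc"
  Position 2: "ck"
Bigrams = "lo", "oc", "ck"


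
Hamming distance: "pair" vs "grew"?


Comparing character by character (same length = 4):
  Pos 0: 'p' vs 'g' !=
  Pos 1: 'a' vs 'r' !=
  Pos 2: 'i' vs 'e' !=
  Pos 3: 'r' vs 'w' !=
Hamming distance = 4


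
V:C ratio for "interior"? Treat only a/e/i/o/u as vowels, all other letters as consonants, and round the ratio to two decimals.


Word: "interior"
Vowels (a,e,i,o,u): 4
Consonants: 4
Ratio = 4/4
= 1.00


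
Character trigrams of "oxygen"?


Word: "oxygen" (length 6)
Number of trigrams = 6 - 3 + 1 = 4
  Position 0: "oxy"
  Position 1: "xyg"
  Position 2: "yge"
  Position 3: "gen"
Trigrams = "oxy", "xyg", "yge", "gen"


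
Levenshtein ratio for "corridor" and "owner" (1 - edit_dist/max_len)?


Word 1: "corridor" (length 8)
Word 2: "owner" (length 5)
One optimal edit sequence:
  1. delete 'c'  (+1)
  2. keep 'o'
  3. delete 'r'  (+1)
  4. delete 'r'  (+1)
  5. substitute 'i' -> 'w'  (+1)
  6. substitute 'd' -> 'n'  (+1)
  7. substitute 'o' -> 'e'  (+1)
  8. keep 'r'
Edit distance = 6
Max length = max(8, 5) = 8
Similarity = 1 - 6/8
= 0.2500


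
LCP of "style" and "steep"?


Word 1: "style"
Word 2: "steep"
Comparing from start:
  Pos 0: 's' == 's'
  Pos 1: 't' == 't'
  Pos 2: 'y' != 'e' (stop)
LCP = "st" (length 2)


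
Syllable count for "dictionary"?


Word: "dictionary"
Syllable breakdown: dic | tion | ar | y
Counting: 4 parts
= 4 syllables


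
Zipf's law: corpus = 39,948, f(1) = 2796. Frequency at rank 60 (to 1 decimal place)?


Zipf's law: f(r) = f(1) / r
f(1) = 2796
f(60) = 2796 / 60
= 46.6 occurrences


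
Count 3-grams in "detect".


Word: "detect" (length 6)
Number of 3-grams = length - 3 + 1 = 6 - 3 + 1
= 4


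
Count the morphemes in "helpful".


Word: "helpful"
Morphemes: help | -ful
Each morpheme carries meaning
= 2 morphemes


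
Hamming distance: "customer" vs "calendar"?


Comparing character by character (same length = 8):
  Pos 0: 'c' vs 'c' =
  Pos 1: 'u' vs 'a' !=
  Pos 2: 's' vs 'l' !=
  Pos 3: 't' vs 'e' !=
  Pos 4: 'o' vs 'n' !=
  Pos 5: 'm' vs 'd' !=
  Pos 6: 'e' vs 'a' !=
  Pos 7: 'r' vs 'r' =
Hamming distance = 6


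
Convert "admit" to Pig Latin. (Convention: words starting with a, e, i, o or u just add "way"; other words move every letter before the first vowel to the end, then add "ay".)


Word: "admit"
Starts with vowel → add 'way'
Pig Latin = "admitway"


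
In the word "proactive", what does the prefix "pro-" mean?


Prefix: pro-
Example: proactive (pro- + active)
Meaning = forward / in favor of


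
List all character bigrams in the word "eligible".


Word: "eligible" (length 8)
Number of bigrams = 8 - 2 + 1 = 7
  Position 0: "el"
  Position 1: "li"
  Position 2: "ig"
  Position 3: "gi"
  Position 4: "ib"
  Position 5: "bl"
  Position 6: "le"
Bigrams = "el", "li", "ig", "gi", "ib", "bl", "le"


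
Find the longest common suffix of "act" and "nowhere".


Word 1: "act"
Word 2: "nowhere"
Comparing from end:
  Pos -1: 't' != 'e' (stop)
LCS = "" (length 0)


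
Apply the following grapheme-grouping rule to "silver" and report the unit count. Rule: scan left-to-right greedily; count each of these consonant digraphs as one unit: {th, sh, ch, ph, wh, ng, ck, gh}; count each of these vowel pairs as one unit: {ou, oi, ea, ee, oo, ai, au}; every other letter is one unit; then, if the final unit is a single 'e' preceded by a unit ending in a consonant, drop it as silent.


Word: "silver" (6 letters)
Left-to-right scan:
  1. 's' (letter)
  2. 'i' (letter)
  3. 'l' (letter)
  4. 'v' (letter)
  5. 'e' (letter)
  6. 'r' (letter)
Units from scan: 6
Sound units = 6 units


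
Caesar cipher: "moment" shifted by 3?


Word: "moment"
Shift: 3
Each letter → (letter + shift) mod 26:
  'm' (12) + 3 = 15 → 'p'
  'o' (14) + 3 = 17 → 'r'
  'm' (12) + 3 = 15 → 'p'
  'e' (4) + 3 = 7 → 'h'
  'n' (13) + 3 = 16 → 'q'
  't' (19) + 3 = 22 → 'w'
Result = "prphqw"


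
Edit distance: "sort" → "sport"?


Word 1: "sort" (length 4)
Word 2: "sport" (length 5)
One optimal edit sequence (insert/delete/substitute each cost 1):
  1. keep 's'
  2. insert 'p'  (+1)
  3. keep 'o'
  4. keep 'r'
  5. keep 't'
Total edit operations: 1
Edit distance = 1


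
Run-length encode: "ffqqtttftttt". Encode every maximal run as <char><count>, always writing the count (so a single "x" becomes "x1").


String: "ffqqtttftttt"
Scanning for consecutive runs:
  'f' x 2
  'q' x 2
  't' x 3
  'f' x 1
  't' x 4
RLE = "f2q2t3f1t4"


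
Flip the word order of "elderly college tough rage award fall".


Original: "elderly college tough rage award fall"
Words (1..n): elderly | college | tough | rage | award | fall
Reversed (n..1): fall | award | rage | tough | college | elderly
Result = "fall award rage tough college elderly"


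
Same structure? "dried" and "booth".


Pattern of "dried": [0, 1, 2, 3, 0]
Pattern of "booth": [0, 1, 1, 2, 3]
Patterns do not match
Same pattern = No


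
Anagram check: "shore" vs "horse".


Word 1: "shore" → sorted: ehors
Word 2: "horse" → sorted: ehors
Same letters? ehors == ehors
Anagram = Yes


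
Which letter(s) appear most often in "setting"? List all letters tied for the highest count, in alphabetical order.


Word: "setting"
Letter counts:
  'e': 1
  'g': 1
  'i': 1
  'n': 1
  's': 1
  't': 2
Maximum count = 2
Most frequent = 't' (2 times each)


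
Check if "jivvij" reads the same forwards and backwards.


Word: "jivvij"
Reversed: "jivvij"
Forward == Backward? jivvij == jivvij
Palindrome = Yes


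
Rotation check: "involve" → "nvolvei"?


Word: "involve", Candidate: "nvolvei"
Method: check if candidate is substring of word+word
"involveinvolve" contains "nvolvei"? Yes
Is rotation = Yes


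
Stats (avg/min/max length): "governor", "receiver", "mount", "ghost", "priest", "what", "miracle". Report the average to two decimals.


Lengths: "governor"=8, "receiver"=8, "mount"=5, "ghost"=5, "priest"=6, "what"=4, "miracle"=7
Sum = 43, Count = 7
Average = 43/7 = 6.14
= avg=6.14, min=4, max=8


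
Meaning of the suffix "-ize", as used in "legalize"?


Suffix: -ize
Example: legalize (legal + -ize)
Meaning = to make


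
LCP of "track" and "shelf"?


Word 1: "track"
Word 2: "shelf"
Comparing from start:
  Pos 0: 't' != 's' (stop)
LCP = "" (length 0)


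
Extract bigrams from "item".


Word: "item" (length 4)
Number of bigrams = 4 - 2 + 1 = 3
  Position 0: "it"
  Position 1: "te"
  Position 2: "em"
Bigrams = "it", "te", "em"


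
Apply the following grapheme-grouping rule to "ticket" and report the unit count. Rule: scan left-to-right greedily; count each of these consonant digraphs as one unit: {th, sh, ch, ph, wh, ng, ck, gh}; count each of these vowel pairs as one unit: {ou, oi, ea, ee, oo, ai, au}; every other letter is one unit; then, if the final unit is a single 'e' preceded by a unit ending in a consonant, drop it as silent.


Word: "ticket" (6 letters)
Left-to-right scan:
  (1) 't' (letter)
  (2) 'i' (letter)
  (3) 'ck' (digraph)
  (4) 'e' (letter)
  (5) 't' (letter)
Units from scan: 5
Sound units = 5 units


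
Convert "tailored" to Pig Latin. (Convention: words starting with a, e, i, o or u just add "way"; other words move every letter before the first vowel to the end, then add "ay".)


Word: "tailored"
Starts with consonant(s) → move to end, add 'ay'
Consonant cluster: "t"
Pig Latin = "ailoredtay"


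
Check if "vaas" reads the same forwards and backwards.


Word: "vaas"
Reversed: "saav"
Forward == Backward? vaas != saav
Palindrome = No


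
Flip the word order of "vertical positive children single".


Original: "vertical positive children single"
Words (1..n): vertical | positive | children | single
Reversed (n..1): single | children | positive | vertical
Result = "single children positive vertical"


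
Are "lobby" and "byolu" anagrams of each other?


Word 1: "lobby" → sorted: bbloy
Word 2: "byolu" → sorted: blouy
Same letters? bbloy != blouy
Anagram = No


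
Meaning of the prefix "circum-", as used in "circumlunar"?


Prefix: circum-
Example: circumlunar (circum- + lunar)
Meaning = around


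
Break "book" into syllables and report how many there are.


Word: "book"
Syllable breakdown: book
Counting: 1 part
= 1 syllable


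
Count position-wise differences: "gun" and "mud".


Comparing character by character (same length = 3):
  Pos 0: 'g' vs 'm' !=
  Pos 1: 'u' vs 'u' =
  Pos 2: 'n' vs 'd' !=
Hamming distance = 2


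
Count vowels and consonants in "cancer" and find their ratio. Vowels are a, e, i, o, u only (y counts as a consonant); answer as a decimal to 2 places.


Word: "cancer"
Vowels (a,e,i,o,u): 2
Consonants: 4
Ratio = 2/4
= 0.50


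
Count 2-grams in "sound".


Word: "sound" (length 5)
Number of 2-grams = length - 2 + 1 = 5 - 2 + 1
= 4


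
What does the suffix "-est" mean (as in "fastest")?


Suffix: -est
Example: fastest = fast + -est
Meaning = most


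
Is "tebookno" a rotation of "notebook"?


Word: "notebook", Candidate: "tebookno"
Method: check if candidate is substring of word+word
"notebooknotebook" contains "tebookno"? Yes
Is rotation = Yes


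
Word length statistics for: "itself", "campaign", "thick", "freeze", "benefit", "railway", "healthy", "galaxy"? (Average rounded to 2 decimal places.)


Lengths: "itself"=6, "campaign"=8, "thick"=5, "freeze"=6, "benefit"=7, "railway"=7, "healthy"=7, "galaxy"=6
Sum = 52, Count = 8
Average = 52/8 = 6.50
= avg=6.50, min=5, max=8


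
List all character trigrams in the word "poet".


Word: "poet" (length 4)
Number of trigrams = 4 - 3 + 1 = 2
  Position 0: "poe"
  Position 1: "oet"
Trigrams = "poe", "oet"


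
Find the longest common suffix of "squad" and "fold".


Word 1: "squad"
Word 2: "fold"
Comparing from end:
  Pos -1: 'd' == 'd'
  Pos -2: 'a' != 'l' (stop)
LCS = "d" (length 1)


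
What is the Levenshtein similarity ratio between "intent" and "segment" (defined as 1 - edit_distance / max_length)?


Word 1: "intent" (length 6)
Word 2: "segment" (length 7)
One optimal edit sequence:
  1. insert 's'  (+1)
  2. substitute 'i' -> 'e'  (+1)
  3. substitute 'n' -> 'g'  (+1)
  4. substitute 't' -> 'm'  (+1)
  5. keep 'e'
  6. keep 'n'
  7. keep 't'
Edit distance = 4
Max length = max(6, 7) = 7
Similarity = 1 - 4/7
= 0.4286


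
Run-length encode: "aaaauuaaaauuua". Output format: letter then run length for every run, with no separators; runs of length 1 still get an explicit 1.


String: "aaaauuaaaauuua"
Scanning for consecutive runs:
  'a' x 4
  'u' x 2
  'a' x 4
  'u' x 3
  'a' x 1
RLE = "a4u2a4u3a1"


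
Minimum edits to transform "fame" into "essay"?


Word 1: "fame" (length 4)
Word 2: "essay" (length 5)
One optimal edit sequence (insert/delete/substitute each cost 1):
  1. insert 'e'  (+1)
  2. substitute 'f' -> 's'  (+1)
  3. substitute 'a' -> 's'  (+1)
  4. substitute 'm' -> 'a'  (+1)
  5. substitute 'e' -> 'y'  (+1)
Total edit operations: 5
Edit distance = 5
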